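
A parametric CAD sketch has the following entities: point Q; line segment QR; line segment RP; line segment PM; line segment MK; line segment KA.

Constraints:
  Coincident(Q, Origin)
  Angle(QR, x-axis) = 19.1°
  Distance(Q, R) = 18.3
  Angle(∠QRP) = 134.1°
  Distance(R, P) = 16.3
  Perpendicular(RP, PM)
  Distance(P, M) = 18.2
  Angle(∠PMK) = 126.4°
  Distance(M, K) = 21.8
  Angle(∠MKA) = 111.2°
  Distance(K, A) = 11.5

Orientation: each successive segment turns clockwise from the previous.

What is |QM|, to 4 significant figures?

29.47

Q is at the origin; QR runs at 19.1° with length 18.3, so R = (17.29, 5.988). ∠QRP = 134.1° gives RP at -26.80° from the x-axis; with |RP| = 16.3, P = (31.84, -1.361). RP ⟂ PM, so PM runs at -116.8°; with |PM| = 18.2, M = (23.64, -17.61). Then |QM| = |M − Q| = 29.47.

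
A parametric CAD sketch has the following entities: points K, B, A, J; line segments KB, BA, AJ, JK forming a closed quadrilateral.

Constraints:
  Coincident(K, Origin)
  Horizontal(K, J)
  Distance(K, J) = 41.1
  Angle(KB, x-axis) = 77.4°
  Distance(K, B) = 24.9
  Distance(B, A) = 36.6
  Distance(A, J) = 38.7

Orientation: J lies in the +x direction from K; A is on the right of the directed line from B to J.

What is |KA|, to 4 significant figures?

13.05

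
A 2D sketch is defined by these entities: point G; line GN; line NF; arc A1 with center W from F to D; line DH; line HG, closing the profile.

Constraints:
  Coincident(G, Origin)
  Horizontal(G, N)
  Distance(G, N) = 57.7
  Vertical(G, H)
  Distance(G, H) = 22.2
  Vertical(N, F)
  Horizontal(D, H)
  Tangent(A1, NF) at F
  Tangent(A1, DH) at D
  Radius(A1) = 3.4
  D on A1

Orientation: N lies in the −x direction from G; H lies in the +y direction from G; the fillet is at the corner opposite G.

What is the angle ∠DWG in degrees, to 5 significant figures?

109.10°

The virtual corner opposite G is at (-57.700, 22.200). A1 meets NF tangentially, so WF is at right angles to NF and A1 meets DH tangentially, so WD is at right angles to DH, with radius 3.4, so the center W sits 3.4 in from both sides at W = (-54.300, 18.800). That places the tangent points at F = (-57.700, 18.800) on NF and D = (-54.300, 22.200) on DH. Then cos ∠DWG = WD·WG / (|WD||WG|), giving 109.10°.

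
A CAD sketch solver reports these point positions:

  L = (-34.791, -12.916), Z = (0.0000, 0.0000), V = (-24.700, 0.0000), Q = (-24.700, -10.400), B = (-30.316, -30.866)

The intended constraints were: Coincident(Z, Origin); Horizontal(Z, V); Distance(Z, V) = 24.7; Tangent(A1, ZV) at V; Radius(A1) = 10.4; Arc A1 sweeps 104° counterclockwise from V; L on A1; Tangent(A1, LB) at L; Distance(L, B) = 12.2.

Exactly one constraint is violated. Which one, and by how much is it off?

Distance(L, B) = 12.2 — off by 6.30.

Z = (0.00, 0.00) ✓; Z.y = 0.00, V.y = 0.00 ✓; |ZV| = 24.70 ✓; ∠(QV, VZ) = 90.00° ✓; |QV| = 10.40 ✓; bearing(Q→L) − bearing(Q→V) = 104.0° ✓; |QL| = 10.40 ✓; ∠(QL, LB) = 90.00° ✓; |LB| = 18.50 ✗.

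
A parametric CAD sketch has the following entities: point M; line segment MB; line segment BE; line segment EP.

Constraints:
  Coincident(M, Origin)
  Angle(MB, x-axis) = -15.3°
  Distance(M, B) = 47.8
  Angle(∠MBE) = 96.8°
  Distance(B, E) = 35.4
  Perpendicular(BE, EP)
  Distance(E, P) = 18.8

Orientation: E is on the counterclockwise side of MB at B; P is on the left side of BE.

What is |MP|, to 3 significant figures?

50.1

M is at the origin; MB runs at -15.3° with length 47.8, so B = 47.8·(cos -15.3°, sin -15.3°) = (46.1, -12.6). ∠MBE = 96.8°, so BE runs at -15.3° + (180° − 96.8°) = 67.9° from the x-axis; with |BE| = 35.4, E = B + 35.4·(cos 67.9°, sin 67.9°) = (59.4, 20.2). The perpendicularity gives EP at right angles to BE; with |EP| = 18.8 on the left of BE, P = E + 18.8·(-0.927, 0.376) = (42.0, 27.3). Then |MP| = |P − M| = 50.1.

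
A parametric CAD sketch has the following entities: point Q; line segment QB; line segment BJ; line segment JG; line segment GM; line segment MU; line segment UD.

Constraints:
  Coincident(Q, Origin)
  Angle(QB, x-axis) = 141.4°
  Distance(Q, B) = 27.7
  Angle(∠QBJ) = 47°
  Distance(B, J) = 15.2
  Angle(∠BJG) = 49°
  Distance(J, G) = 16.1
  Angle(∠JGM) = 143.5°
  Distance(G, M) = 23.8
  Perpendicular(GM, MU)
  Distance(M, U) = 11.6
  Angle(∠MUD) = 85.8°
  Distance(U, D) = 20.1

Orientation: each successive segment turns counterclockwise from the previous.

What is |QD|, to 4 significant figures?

26.45

Q is at the origin; QB runs at 141.4° with length 27.7, so B = (-21.65, 17.28). ∠QBJ = 47.0° gives BJ at -85.60° from the x-axis; with |BJ| = 15.2, J = (-20.48, 2.126). ∠BJG = 49.0° gives JG at 45.40° from the x-axis; with |JG| = 16.1, G = (-9.177, 13.59). ∠JGM = 143.5° gives GM at 81.90° from the x-axis; with |GM| = 23.8, M = (-5.824, 37.15). GM ⟂ MU, so MU runs at 171.9°; with |MU| = 11.6, U = (-17.31, 38.79). ∠MUD = 85.8° gives UD at -93.90° from the x-axis; with |UD| = 20.1, D = (-18.68, 18.73). Then |QD| = |D − Q| = 26.45.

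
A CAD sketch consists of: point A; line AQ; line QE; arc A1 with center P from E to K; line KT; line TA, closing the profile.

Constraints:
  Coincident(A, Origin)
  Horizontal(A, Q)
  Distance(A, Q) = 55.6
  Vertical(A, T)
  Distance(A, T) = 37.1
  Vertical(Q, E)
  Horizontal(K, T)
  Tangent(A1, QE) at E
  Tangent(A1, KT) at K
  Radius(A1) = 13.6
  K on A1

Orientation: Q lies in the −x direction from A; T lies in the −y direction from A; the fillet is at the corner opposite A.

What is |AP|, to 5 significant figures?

48.127

A is at the origin; A and Q share the same y with |AQ| = 55.6 and Q on the −x side, so Q = (-55.600, 0.0000). A and T share the same x with |AT| = 37.1 and T on the −y side, so T = (0.0000, -37.100). The virtual corner opposite A is at (-55.600, -37.100). A1 meets QE tangentially, so PE is at right angles to QE and tangency of A1 to KT means the radius PK is perpendicular to KT, with radius 13.6, so the center P sits 13.6 in from both sides at P = (-42.000, -23.500). Then |AP| = |P − A| = 48.127.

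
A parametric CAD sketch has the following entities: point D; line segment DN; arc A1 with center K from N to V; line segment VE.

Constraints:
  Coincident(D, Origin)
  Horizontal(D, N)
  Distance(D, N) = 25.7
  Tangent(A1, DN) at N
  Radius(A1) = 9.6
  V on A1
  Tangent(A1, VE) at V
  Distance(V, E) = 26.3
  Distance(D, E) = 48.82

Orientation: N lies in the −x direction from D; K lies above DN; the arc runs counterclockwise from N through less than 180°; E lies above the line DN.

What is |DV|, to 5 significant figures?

23.056

Checks: |KV| = 9.600 ✓; ∠(KV, VE) = 90.00° ✓; |VE| = 26.30 ✓; |DE| = 48.82 ✓.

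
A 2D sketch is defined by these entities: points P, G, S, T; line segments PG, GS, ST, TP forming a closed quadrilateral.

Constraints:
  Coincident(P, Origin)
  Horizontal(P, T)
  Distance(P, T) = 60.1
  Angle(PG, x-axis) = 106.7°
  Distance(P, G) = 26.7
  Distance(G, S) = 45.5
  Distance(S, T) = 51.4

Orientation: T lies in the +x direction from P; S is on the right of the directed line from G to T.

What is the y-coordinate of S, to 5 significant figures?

-15.829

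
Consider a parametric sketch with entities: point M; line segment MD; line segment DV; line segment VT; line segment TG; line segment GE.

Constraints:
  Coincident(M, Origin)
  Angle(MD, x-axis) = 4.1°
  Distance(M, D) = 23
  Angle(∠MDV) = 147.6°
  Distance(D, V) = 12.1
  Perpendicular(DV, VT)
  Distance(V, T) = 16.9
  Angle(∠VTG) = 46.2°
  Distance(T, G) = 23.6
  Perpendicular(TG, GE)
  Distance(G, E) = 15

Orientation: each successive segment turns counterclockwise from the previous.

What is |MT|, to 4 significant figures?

31.85

M is at the origin; MD runs at 4.1° with length 23.0, so D = (22.94, 1.644). ∠MDV = 147.6° gives DV at 36.50° from the x-axis; with |DV| = 12.1, V = (32.67, 8.842). DV is perpendicular to VT, so VT runs at 126.5°; with |VT| = 16.9, T = (22.62, 22.43). Then |MT| = |T − M| = 31.85.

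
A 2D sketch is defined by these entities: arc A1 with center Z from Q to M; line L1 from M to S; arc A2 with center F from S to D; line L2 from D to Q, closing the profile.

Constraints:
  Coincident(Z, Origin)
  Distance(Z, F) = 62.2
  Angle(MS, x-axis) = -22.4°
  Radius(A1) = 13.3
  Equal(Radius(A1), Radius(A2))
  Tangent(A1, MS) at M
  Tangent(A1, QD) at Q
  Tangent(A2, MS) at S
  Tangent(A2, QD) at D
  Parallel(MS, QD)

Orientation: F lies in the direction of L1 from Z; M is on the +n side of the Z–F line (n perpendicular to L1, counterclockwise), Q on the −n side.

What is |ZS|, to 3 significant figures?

63.6

The slot axis is L1's direction at -22.4°, so u = (cos -22.4°, sin -22.4°) = (0.925, -0.381) and n = (−sin -22.4°, cos -22.4°) = (0.381, 0.925). Z is at the origin and F lies 62.2 along u from Z, so F = 62.2·u = (57.5, -23.7). Tangency of A1 to both parallel lines with radius 13.3 puts M and Q at Z ± 13.3·n: M = (5.07, 12.3), Q = (-5.07, -12.3). Equal radii place S and D the same way about F: S = F + 13.3·n = (62.6, -11.4), D = F − 13.3·n = (52.4, -36.0). Then |ZS| = |S − Z| = 63.6.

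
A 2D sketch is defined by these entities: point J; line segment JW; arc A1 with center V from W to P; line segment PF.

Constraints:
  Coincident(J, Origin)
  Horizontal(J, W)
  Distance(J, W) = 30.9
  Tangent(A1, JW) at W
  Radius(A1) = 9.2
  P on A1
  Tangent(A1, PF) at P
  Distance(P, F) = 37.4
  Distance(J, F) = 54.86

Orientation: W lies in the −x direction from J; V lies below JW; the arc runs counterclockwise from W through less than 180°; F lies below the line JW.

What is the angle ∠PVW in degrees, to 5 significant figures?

109.10°

J is at the origin; JW is horizontal with |JW| = 30.9 and W on the −x side, so W = (-30.900, 0.0000). A1 meets JW tangentially, so VW is at right angles to JW, so V = W + (0, -9.2) = (-30.900, -9.2000). Since VP ⟂ PF (tangency), |VF| = √(9.2² + 37.4²) = 38.515 regardless of where P sits on A1. So F lies on both circle(J, 54.86) and circle(V, 38.515); the below-JW intersection is F = (-27.358, -47.552). P is the foot of the tangent from F: P = (-39.594, -12.210).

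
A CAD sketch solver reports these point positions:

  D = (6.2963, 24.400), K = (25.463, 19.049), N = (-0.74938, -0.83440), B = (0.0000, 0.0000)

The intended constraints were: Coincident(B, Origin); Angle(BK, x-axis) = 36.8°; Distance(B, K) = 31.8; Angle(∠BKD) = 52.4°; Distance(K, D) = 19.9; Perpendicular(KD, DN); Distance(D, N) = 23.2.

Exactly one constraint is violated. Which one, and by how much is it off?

Distance(D, N) = 23.2 — off by 3.00.

B = (0.00, 0.00) ✓; BK at 36.80° ✓; |BK| = 31.80 ✓; ∠BKD = 52.40° ✓; |KD| = 19.90 ✓; ∠(KD, DN) = 90.00° ✓; |DN| = 26.20 ✗.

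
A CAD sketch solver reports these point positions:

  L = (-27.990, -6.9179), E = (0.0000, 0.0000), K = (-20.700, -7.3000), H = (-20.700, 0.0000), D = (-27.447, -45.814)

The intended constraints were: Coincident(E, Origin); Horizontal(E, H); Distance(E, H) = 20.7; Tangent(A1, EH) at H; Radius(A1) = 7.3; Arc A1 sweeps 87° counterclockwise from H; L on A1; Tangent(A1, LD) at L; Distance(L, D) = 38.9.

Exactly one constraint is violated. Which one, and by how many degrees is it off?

Tangent(A1, LD) at L — off by 3.80°.

E = (0.00, 0.00) ✓; E.y = 0.00, H.y = 0.00 ✓; |EH| = 20.70 ✓; ∠(KH, HE) = 90.00° ✓; |KH| = 7.300 ✓; bearing(K→L) − bearing(K→H) = 87.00° ✓; |KL| = 7.300 ✓; ∠(KL, LD) = 86.20° ✗; |LD| = 38.90 ✓.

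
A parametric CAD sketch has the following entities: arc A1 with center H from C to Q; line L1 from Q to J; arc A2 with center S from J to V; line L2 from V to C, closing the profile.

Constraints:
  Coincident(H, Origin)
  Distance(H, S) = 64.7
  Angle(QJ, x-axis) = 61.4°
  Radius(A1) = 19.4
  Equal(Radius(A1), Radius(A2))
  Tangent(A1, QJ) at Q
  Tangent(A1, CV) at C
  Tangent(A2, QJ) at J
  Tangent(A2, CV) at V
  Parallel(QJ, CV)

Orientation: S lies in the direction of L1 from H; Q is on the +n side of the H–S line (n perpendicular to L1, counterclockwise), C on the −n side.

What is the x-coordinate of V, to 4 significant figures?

48.00

The slot axis is L1's direction at 61.4°, so u = (cos 61.4°, sin 61.4°) = (0.4787, 0.8780) and n = (−sin 61.4°, cos 61.4°) = (-0.8780, 0.4787). H is at the origin and S lies 64.7 along u from H, so S = 64.7·u = (30.97, 56.81). Tangency of A1 to both parallel lines with radius 19.4 puts Q and C at H ± 19.4·n: Q = (-17.03, 9.287), C = (17.03, -9.287). Equal radii place J and V the same way about S: J = S + 19.4·n = (13.94, 66.09), V = S − 19.4·n = (48.00, 47.52). So V.x = 48.00.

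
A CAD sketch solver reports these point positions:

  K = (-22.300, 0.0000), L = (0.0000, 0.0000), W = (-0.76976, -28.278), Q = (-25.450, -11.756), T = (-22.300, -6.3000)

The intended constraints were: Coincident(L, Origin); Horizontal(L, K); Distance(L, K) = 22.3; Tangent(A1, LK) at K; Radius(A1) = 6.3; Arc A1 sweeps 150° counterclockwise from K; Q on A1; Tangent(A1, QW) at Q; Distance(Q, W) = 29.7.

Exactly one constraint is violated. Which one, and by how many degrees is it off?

Tangent(A1, QW) at Q — off by 3.80°.

L = (0.00, 0.00) ✓; L.y = 0.00, K.y = 0.00 ✓; |LK| = 22.30 ✓; ∠(TK, KL) = 90.00° ✓; |TK| = 6.300 ✓; bearing(T→Q) − bearing(T→K) = 150.0° ✓; |TQ| = 6.300 ✓; ∠(TQ, QW) = 93.80° ✗; |QW| = 29.70 ✓.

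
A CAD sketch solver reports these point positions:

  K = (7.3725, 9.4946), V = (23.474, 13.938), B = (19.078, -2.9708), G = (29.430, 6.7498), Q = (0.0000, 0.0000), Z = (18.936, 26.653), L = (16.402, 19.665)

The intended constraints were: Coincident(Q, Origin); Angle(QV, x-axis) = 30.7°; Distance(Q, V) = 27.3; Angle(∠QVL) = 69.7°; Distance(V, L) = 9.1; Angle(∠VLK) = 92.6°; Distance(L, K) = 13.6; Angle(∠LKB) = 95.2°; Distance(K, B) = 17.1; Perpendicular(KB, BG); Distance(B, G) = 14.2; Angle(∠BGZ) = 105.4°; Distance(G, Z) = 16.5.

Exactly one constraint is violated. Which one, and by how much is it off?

Distance(G, Z) = 16.5 — off by 6.00.

Q = (0.00, 0.00) ✓; QV at 30.70° ✓; |QV| = 27.30 ✓; ∠QVL = 69.70° ✓; |VL| = 9.100 ✓; ∠VLK = 92.60° ✓; |LK| = 13.60 ✓; ∠LKB = 95.20° ✓; |KB| = 17.10 ✓; ∠(KB, BG) = 90.00° ✓; |BG| = 14.20 ✓; ∠BGZ = 105.4° ✓; |GZ| = 22.50 ✗.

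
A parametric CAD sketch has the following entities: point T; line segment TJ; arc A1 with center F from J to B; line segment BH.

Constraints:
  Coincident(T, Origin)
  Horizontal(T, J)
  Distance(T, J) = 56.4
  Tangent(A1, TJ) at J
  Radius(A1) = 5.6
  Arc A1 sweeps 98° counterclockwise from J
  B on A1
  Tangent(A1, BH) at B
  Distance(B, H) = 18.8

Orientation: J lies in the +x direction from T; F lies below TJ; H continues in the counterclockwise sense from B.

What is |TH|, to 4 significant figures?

59.03

T is at the origin; TJ is horizontal with |TJ| = 56.4 and J on the +x side, so J = (56.40, 0.000). Tangency of A1 to TJ means the radius FJ is perpendicular to TJ, so F = J + (0, -5.6) = (56.40, -5.600). On A1, J sits at bearing 90° from F; a 98° counterclockwise sweep puts B at bearing 188°, so B = F + 5.6·(cos 188°, sin 188°) = (50.85, -6.379). Since A1 is tangent to BH there, FB ⟂ BH, so BH runs along (−sin 188°, cos 188°); with |BH| = 18.8, H = (53.47, -25.00). Then |TH| = |H − T| = 59.03.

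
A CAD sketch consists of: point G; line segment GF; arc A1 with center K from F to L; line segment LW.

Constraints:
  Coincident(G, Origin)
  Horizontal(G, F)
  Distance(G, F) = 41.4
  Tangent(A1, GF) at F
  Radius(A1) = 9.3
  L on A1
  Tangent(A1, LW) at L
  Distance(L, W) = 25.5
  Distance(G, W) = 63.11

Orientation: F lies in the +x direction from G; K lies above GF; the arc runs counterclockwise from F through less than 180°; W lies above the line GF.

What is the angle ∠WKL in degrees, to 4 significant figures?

69.96°

Checks: |KL| = 9.300 ✓; ∠(KL, LW) = 90.00° ✓; |LW| = 25.50 ✓; |GW| = 63.11 ✓.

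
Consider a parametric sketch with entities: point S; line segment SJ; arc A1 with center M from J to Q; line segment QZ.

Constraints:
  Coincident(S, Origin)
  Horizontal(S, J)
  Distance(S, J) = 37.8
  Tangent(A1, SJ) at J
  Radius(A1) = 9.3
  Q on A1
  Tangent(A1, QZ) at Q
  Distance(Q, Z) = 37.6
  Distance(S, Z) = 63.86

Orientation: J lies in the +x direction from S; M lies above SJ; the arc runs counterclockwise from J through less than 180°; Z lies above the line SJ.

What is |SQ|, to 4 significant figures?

48.18

S is at the origin; SJ is horizontal with |SJ| = 37.8 and J on the +x side, so J = (37.80, 0.000). Tangency of A1 to SJ means the radius MJ is perpendicular to SJ, so M = J + (0, 9.3) = (37.80, 9.300). Since MQ ⟂ QZ (tangency), |MZ| = √(9.3² + 37.6²) = 38.73 regardless of where Q sits on A1. So Z lies on both circle(S, 63.86) and circle(M, 38.73); the above-SJ intersection is Z = (42.39, 47.76). Q is the foot of the tangent from Z: Q = (47.03, 10.45).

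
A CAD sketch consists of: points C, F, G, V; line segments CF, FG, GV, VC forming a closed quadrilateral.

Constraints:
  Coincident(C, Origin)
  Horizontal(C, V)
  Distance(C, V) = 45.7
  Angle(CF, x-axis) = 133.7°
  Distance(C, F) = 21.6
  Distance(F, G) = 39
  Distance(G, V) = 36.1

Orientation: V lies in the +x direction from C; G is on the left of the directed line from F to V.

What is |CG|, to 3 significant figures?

35.3

C is at the origin; CV is horizontal with |CV| = 45.7 and V in +x, so V = (45.7, 0). CF runs at 133.7° with |CF| = 21.6, so F = (-14.9, 15.6). G is determined by |FG| = 39.0 and |GV| = 36.1 together: it lies at the intersection of circle(F, 39.0) and circle(V, 36.1). With |FV| = 62.6, the foot of the radical line on FV is 33.0 from F and the perpendicular offset is √(39.0² − 33.0²) = 20.7. Taking the left-of-FV solution: G = (22.2, 27.4).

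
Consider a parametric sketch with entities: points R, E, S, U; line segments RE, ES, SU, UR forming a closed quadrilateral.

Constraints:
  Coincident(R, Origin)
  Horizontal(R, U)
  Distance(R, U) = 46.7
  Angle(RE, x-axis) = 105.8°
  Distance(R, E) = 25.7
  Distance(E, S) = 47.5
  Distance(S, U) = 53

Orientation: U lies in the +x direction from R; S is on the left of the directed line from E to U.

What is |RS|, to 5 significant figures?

60.550

Checks: |ES| = 47.50 ✓; |SU| = 53.00 ✓.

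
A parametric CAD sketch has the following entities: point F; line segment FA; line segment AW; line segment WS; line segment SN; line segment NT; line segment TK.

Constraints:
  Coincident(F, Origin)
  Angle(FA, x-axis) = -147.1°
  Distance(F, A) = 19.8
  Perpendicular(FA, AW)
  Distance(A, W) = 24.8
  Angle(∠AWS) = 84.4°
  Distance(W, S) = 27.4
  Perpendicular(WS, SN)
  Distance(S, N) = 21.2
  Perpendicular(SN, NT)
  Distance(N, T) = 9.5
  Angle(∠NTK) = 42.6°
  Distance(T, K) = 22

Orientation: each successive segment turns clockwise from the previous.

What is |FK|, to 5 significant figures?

20.336

F is at the origin; FA runs at -147.1° with length 19.8, so A = (-16.624, -10.755). FA ⟂ AW, so AW runs at 122.90°; with |AW| = 24.8, W = (-30.095, 10.068). ∠AWS = 84.4° gives WS at 27.300° from the x-axis; with |WS| = 27.4, S = (-5.7471, 22.635). WS is perpendicular to SN, so SN runs at -62.700°; with |SN| = 21.2, N = (3.9763, 3.7960). The perpendicularity gives NT at right angles to SN, so NT runs at -152.70°; with |NT| = 9.5, T = (-4.4656, -0.56114). ∠NTK = 42.6° gives TK at 69.900° from the x-axis; with |TK| = 22.0, K = (3.0949, 20.099). Then |FK| = |K − F| = 20.336.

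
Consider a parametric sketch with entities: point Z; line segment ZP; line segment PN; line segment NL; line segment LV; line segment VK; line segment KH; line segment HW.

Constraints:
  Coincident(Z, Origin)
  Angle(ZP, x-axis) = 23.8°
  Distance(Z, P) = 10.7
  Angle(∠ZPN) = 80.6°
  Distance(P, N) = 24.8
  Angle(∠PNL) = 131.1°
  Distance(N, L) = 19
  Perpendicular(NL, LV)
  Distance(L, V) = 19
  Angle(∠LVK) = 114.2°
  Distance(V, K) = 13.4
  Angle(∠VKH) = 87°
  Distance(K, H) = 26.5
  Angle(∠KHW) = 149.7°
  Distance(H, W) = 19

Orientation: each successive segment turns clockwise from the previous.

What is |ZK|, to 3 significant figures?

14.0

Z is at the origin; ZP runs at 23.8° with length 10.7, so P = (9.79, 4.32). ∠ZPN = 80.6° gives PN at -75.6° from the x-axis; with |PN| = 24.8, N = (16.0, -19.7). ∠PNL = 131.1° gives NL at -125° from the x-axis; with |NL| = 19.0, L = (5.20, -35.4). NL ⟂ LV, so LV runs at 146°; with |LV| = 19.0, V = (-10.5, -24.6). ∠LVK = 114.2° gives VK at 79.7° from the x-axis; with |VK| = 13.4, K = (-8.07, -11.4). Then |ZK| = |K − Z| = 14.0.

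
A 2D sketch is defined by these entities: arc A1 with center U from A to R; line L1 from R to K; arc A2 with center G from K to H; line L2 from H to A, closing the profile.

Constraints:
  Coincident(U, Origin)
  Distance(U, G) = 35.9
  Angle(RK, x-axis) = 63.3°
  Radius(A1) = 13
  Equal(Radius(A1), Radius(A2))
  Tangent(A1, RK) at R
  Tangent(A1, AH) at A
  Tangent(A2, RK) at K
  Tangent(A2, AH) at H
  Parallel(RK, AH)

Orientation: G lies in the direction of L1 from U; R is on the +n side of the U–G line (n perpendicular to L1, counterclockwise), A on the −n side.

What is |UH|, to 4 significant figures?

38.18

The slot axis is L1's direction at 63.3°, so u = (cos 63.3°, sin 63.3°) = (0.4493, 0.8934) and n = (−sin 63.3°, cos 63.3°) = (-0.8934, 0.4493). U is at the origin and G lies 35.9 along u from U, so G = 35.9·u = (16.13, 32.07). Tangency of A1 to both parallel lines with radius 13.0 puts R and A at U ± 13.0·n: R = (-11.61, 5.841), A = (11.61, -5.841). Equal radii place K and H the same way about G: K = G + 13.0·n = (4.517, 37.91), H = G − 13.0·n = (27.74, 26.23). Then |UH| = |H − U| = 38.18.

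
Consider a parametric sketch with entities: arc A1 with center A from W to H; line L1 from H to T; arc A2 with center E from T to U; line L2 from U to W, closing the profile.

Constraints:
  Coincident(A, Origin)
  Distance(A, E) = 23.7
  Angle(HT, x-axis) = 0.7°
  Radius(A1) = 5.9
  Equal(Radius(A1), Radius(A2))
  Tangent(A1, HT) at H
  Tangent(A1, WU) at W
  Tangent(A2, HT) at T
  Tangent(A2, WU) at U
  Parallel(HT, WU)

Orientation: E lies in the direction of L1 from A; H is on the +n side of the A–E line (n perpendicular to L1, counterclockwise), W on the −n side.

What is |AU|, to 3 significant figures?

24.4

Tangency of A1 to both parallel lines with radius 5.9 puts H and W at A ± 5.9·n: H = (-0.0721, 5.90), W = (0.0721, -5.90). Equal radii place T and U the same way about E: T = E + 5.9·n = (23.6, 6.19), U = E − 5.9·n = (23.8, -5.61). Then |AU| = |U − A| = 24.4.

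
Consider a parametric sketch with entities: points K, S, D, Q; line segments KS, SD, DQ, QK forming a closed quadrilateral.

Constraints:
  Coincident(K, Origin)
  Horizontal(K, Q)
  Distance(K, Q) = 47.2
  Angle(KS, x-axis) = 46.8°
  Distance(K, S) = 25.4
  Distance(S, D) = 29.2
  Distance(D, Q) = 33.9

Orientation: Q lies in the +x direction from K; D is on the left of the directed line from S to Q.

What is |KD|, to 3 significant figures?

54.1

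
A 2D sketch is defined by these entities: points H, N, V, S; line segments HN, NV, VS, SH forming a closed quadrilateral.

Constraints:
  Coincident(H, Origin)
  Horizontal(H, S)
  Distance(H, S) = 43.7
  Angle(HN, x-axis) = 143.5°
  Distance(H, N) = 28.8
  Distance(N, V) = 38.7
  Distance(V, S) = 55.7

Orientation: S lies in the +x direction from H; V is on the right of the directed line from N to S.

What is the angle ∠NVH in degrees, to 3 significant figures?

46.8°

Checks: |NV| = 38.70 ✓; |VS| = 55.70 ✓.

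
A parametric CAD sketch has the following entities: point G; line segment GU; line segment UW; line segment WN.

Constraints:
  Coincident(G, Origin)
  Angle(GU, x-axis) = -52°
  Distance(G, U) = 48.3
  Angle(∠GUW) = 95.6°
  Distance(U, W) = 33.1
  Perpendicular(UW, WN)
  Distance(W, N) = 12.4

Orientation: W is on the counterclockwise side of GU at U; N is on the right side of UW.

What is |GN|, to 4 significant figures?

71.32

∠GUW = 95.6°, so UW runs at -52.0° + (180° − 95.6°) = 32.40° from the x-axis; with |UW| = 33.1, W = U + 33.1·(cos 32.40°, sin 32.40°) = (57.68, -20.33). UW ⟂ WN; with |WN| = 12.4 on the right of UW, N = W + 12.4·(0.5358, -0.8443) = (64.33, -30.79). Then |GN| = |N − G| = 71.32.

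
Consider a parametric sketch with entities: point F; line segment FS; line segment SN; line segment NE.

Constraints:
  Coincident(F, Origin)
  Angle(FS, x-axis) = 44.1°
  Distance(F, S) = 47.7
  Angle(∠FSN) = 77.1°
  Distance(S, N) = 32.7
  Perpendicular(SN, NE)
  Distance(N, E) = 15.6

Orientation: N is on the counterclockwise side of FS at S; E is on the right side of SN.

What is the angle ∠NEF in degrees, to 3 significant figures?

19.6°

F is at the origin; FS runs at 44.1° with length 47.7, so S = 47.7·(cos 44.1°, sin 44.1°) = (34.3, 33.2). ∠FSN = 77.1°, so SN runs at 44.1° + (180° − 77.1°) = 147° from the x-axis; with |SN| = 32.7, N = S + 32.7·(cos 147°, sin 147°) = (6.83, 51.0). SN is perpendicular to NE; with |NE| = 15.6 on the right of SN, E = N + 15.6·(0.545, 0.839) = (15.3, 64.1). Then cos ∠NEF = EN·EF / (|EN||EF|), giving 19.6°.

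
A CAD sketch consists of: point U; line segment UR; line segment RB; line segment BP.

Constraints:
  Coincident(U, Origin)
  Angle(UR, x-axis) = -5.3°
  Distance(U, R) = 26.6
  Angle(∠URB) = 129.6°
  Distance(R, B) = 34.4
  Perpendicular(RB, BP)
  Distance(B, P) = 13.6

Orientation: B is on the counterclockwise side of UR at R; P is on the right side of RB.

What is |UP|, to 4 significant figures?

61.64

U is at the origin; UR runs at -5.3° with length 26.6, so R = 26.6·(cos -5.3°, sin -5.3°) = (26.49, -2.457). ∠URB = 129.6°, so RB runs at -5.3° + (180° − 129.6°) = 45.10° from the x-axis; with |RB| = 34.4, B = R + 34.4·(cos 45.10°, sin 45.10°) = (50.77, 21.91). RB ⟂ BP; with |BP| = 13.6 on the right of RB, P = B + 13.6·(0.7083, -0.7059) = (60.40, 12.31). Then |UP| = |P − U| = 61.64.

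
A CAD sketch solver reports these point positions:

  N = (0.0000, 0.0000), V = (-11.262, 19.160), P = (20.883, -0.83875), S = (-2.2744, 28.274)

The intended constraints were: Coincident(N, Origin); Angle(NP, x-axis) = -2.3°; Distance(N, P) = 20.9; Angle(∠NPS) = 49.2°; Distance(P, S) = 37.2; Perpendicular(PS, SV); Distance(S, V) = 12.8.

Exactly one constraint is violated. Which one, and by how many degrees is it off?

Perpendicular(PS, SV) — off by 6.90°.

N = (0.00, 0.00) ✓; NP at -2.300° ✓; |NP| = 20.90 ✓; ∠NPS = 49.20° ✓; |PS| = 37.20 ✓; ∠(PS, SV) = 96.90° ✗; |SV| = 12.80 ✓.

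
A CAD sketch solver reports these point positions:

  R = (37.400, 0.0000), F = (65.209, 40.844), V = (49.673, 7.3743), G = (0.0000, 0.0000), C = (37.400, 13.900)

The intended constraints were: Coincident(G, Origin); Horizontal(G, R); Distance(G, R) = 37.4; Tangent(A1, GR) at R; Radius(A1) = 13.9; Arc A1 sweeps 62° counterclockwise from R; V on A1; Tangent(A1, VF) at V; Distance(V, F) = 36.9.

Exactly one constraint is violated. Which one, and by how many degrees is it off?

Tangent(A1, VF) at V — off by 3.10°.

G = (0.00, 0.00) ✓; G.y = 0.00, R.y = 0.00 ✓; |GR| = 37.40 ✓; ∠(CR, RG) = 90.00° ✓; |CR| = 13.90 ✓; bearing(C→V) − bearing(C→R) = 62.00° ✓; |CV| = 13.90 ✓; ∠(CV, VF) = 86.90° ✗; |VF| = 36.90 ✓.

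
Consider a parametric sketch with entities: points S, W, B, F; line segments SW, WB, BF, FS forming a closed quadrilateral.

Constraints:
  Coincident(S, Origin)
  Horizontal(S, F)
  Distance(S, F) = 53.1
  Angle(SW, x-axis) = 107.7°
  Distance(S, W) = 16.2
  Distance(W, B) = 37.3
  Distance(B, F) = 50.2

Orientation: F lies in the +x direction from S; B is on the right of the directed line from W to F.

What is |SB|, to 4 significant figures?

21.10

Checks: |WB| = 37.30 ✓; |BF| = 50.20 ✓.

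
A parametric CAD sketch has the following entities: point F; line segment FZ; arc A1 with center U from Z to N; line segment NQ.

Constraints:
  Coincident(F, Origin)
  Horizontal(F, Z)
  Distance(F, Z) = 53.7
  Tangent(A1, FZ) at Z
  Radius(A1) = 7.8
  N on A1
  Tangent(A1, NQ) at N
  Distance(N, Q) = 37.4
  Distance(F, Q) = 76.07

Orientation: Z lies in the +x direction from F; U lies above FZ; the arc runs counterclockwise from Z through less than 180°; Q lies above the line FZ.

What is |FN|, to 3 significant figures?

62.0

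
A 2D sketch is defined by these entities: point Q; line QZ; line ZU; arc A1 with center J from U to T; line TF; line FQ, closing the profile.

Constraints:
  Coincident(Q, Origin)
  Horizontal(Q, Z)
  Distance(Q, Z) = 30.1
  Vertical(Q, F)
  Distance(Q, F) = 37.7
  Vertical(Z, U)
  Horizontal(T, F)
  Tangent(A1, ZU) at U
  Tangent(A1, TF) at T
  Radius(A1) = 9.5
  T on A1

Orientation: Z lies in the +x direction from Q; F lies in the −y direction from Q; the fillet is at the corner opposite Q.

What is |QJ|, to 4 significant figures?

34.92

Q is at the origin; Q and Z share the same y with |QZ| = 30.1 and Z on the +x side, so Z = (30.10, 0.000). QF is vertical with |QF| = 37.7 and F on the −y side, so F = (0.000, -37.70). The virtual corner opposite Q is at (30.10, -37.70). The tangent condition forces JU to be normal to ZU and tangency of A1 to TF means the radius JT is perpendicular to TF, with radius 9.5, so the center J sits 9.5 in from both sides at J = (20.60, -28.20). Then |QJ| = |J − Q| = 34.92.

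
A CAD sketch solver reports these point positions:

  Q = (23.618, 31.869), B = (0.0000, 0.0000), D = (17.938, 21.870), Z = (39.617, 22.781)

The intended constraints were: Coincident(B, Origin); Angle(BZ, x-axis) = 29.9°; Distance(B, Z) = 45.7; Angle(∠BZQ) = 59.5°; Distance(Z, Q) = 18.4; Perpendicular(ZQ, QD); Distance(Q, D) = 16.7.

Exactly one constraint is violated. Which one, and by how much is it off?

Distance(Q, D) = 16.7 — off by 5.20.

B = (0.00, 0.00) ✓; BZ at 29.90° ✓; |BZ| = 45.70 ✓; ∠BZQ = 59.50° ✓; |ZQ| = 18.40 ✓; ∠(ZQ, QD) = 90.00° ✓; |QD| = 11.50 ✗.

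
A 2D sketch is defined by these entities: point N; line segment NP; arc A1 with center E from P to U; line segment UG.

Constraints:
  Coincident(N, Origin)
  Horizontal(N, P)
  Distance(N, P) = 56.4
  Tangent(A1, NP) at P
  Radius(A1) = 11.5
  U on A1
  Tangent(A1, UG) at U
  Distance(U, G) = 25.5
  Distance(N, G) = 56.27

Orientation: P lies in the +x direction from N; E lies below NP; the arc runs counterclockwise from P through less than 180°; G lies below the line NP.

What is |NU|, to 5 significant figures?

46.183

Checks: |EU| = 11.50 ✓; ∠(EU, UG) = 90.00° ✓; |UG| = 25.50 ✓; |NG| = 56.27 ✓.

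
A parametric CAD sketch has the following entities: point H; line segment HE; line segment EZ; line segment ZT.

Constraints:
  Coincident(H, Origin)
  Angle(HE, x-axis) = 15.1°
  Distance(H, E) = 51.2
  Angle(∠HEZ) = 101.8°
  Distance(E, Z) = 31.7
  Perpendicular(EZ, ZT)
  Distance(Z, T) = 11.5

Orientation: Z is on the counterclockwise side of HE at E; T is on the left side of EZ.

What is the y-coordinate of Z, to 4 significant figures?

44.99

H is at the origin; HE runs at 15.1° with length 51.2, so E = 51.2·(cos 15.1°, sin 15.1°) = (49.43, 13.34). ∠HEZ = 101.8°, so EZ runs at 15.1° + (180° − 101.8°) = 93.30° from the x-axis; with |EZ| = 31.7, Z = E + 31.7·(cos 93.30°, sin 93.30°) = (47.61, 44.99). So Z.y = 44.99.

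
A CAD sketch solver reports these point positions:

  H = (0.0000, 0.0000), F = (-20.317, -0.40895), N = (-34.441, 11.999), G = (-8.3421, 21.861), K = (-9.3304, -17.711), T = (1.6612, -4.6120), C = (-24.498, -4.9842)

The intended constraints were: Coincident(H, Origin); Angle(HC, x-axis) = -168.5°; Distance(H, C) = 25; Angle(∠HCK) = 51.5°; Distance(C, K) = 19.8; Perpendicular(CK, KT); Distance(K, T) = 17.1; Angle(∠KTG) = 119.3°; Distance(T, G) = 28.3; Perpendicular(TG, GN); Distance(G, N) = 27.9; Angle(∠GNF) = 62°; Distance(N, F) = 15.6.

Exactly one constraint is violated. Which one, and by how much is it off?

Distance(N, F) = 15.6 — off by 3.20.

H = (0.00, 0.00) ✓; HC at -168.5° ✓; |HC| = 25.00 ✓; ∠HCK = 51.50° ✓; |CK| = 19.80 ✓; ∠(CK, KT) = 90.00° ✓; |KT| = 17.10 ✓; ∠KTG = 119.3° ✓; |TG| = 28.30 ✓; ∠(TG, GN) = 90.00° ✓; |GN| = 27.90 ✓; ∠GNF = 62.00° ✓; |NF| = 18.80 ✗.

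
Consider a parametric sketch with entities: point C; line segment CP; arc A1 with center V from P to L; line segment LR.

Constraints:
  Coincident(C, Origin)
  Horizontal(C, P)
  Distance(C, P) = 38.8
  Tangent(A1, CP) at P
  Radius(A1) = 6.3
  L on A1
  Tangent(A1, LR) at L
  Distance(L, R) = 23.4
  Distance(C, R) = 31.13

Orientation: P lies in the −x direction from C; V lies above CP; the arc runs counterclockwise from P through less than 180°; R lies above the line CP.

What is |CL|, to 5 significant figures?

33.578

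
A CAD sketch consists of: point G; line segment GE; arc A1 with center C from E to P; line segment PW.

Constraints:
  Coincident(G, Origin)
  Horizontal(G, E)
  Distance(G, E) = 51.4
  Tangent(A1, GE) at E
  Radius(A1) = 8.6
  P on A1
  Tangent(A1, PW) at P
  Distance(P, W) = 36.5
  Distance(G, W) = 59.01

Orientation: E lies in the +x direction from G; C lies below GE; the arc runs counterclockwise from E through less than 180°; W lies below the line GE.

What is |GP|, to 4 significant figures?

43.54

G is at the origin; GE is horizontal with |GE| = 51.4 and E on the +x side, so E = (51.40, 0.000). A1 meets GE tangentially, so CE is at right angles to GE, so C = E + (0, -8.6) = (51.40, -8.600). Since CP ⟂ PW (tangency), |CW| = √(8.6² + 36.5²) = 37.50 regardless of where P sits on A1. So W lies on both circle(G, 59.01) and circle(C, 37.50); the below-GE intersection is W = (39.24, -44.07). P is the foot of the tangent from W: P = (42.84, -7.751).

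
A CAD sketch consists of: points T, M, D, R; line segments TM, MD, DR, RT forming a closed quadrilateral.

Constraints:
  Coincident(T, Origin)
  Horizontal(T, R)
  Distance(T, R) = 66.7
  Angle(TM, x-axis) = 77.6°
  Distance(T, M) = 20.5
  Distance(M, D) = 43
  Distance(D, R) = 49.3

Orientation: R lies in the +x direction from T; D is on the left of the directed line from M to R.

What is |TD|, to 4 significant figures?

59.01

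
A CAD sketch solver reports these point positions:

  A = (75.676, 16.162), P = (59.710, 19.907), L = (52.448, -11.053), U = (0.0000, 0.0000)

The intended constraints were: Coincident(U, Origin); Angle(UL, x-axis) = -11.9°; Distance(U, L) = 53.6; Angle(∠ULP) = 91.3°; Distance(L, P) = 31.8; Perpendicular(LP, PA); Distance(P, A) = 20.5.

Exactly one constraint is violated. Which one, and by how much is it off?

Distance(P, A) = 20.5 — off by 4.10.

U = (0.00, 0.00) ✓; UL at -11.90° ✓; |UL| = 53.60 ✓; ∠ULP = 91.30° ✓; |LP| = 31.80 ✓; ∠(LP, PA) = 90.00° ✓; |PA| = 16.40 ✗.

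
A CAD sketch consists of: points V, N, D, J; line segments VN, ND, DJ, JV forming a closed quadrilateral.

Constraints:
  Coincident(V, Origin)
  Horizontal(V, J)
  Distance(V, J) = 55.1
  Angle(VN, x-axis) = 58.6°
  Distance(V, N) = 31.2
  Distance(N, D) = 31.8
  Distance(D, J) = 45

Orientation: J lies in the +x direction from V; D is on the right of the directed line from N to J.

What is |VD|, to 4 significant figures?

11.32

Checks: |VJ| = 55.10 ✓; |VN| = 31.20 ✓; |ND| = 31.80 ✓; |DJ| = 45.00 ✓.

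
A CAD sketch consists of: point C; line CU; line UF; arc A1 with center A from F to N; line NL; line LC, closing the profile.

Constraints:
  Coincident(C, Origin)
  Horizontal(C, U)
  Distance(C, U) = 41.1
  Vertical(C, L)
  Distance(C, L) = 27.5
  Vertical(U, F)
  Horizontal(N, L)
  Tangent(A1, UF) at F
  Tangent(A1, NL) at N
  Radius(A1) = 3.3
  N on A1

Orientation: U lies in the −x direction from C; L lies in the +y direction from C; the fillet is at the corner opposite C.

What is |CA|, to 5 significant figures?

44.883

C is at the origin; CU is horizontal with |CU| = 41.1 and U on the −x side, so U = (-41.100, 0.0000). CL is vertical with |CL| = 27.5 and L on the +y side, so L = (0.0000, 27.500). The virtual corner opposite C is at (-41.100, 27.500). Since A1 is tangent to UF there, AF ⟂ UF and A1 meets NL tangentially, so AN is at right angles to NL, with radius 3.3, so the center A sits 3.3 in from both sides at A = (-37.800, 24.200). Then |CA| = |A − C| = 44.883.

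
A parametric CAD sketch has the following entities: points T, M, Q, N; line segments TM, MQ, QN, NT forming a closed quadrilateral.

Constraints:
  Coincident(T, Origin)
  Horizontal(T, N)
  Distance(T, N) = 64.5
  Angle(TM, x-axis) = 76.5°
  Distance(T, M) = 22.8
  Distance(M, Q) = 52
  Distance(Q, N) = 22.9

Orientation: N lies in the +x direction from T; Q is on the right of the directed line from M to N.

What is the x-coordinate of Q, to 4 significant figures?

44.80

T is at the origin; TN is horizontal with |TN| = 64.5 and N in +x, so N = (64.5, 0). TM runs at 76.5° with |TM| = 22.8, so M = (5.323, 22.17). Q is determined by |MQ| = 52.0 and |QN| = 22.9 together: it lies at the intersection of circle(M, 52.0) and circle(N, 22.9). With |MN| = 63.19, the foot of the radical line on MN is 48.84 from M and the perpendicular offset is √(52.0² − 48.84²) = 17.84. Taking the right-of-MN solution: Q = (44.80, -11.68).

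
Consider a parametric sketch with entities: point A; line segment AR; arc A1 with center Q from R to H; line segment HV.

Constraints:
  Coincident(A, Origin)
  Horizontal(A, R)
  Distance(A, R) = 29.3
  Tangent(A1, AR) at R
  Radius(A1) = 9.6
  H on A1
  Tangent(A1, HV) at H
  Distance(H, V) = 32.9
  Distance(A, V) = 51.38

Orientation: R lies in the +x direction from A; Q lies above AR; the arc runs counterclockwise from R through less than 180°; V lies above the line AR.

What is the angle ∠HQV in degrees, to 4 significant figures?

73.73°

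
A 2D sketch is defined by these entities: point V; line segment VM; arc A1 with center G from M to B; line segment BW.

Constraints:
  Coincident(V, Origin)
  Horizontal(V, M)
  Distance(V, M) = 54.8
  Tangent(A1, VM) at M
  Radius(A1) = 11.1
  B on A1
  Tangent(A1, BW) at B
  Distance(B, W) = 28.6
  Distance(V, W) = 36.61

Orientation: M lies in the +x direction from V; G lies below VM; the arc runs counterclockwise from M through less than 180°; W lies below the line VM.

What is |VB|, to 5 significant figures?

46.802

V is at the origin; V and M share the same y with |VM| = 54.8 and M on the +x side, so M = (54.800, 0.0000). The tangent condition forces GM to be normal to VM, so G = M + (0, -11.1) = (54.800, -11.100). Since GB ⟂ BW (tangency), |GW| = √(11.1² + 28.6²) = 30.678 regardless of where B sits on A1. So W lies on both circle(V, 36.61) and circle(G, 30.678); the below-VM intersection is W = (27.203, -24.501). B is the foot of the tangent from W: B = (46.667, -3.5458).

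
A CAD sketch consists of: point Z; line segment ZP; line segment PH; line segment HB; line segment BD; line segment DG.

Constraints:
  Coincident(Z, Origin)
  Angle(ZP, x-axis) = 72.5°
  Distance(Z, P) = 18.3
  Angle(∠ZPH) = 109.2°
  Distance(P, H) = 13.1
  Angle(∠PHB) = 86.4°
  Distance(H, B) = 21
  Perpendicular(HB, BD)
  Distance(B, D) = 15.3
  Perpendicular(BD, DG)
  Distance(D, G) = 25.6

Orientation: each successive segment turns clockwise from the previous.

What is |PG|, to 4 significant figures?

5.862

Z is at the origin; ZP runs at 72.5° with length 18.3, so P = (5.503, 17.45). ∠ZPH = 109.2° gives PH at 1.700° from the x-axis; with |PH| = 13.1, H = (18.60, 17.84). ∠PHB = 86.4° gives HB at -91.90° from the x-axis; with |HB| = 21.0, B = (17.90, -3.147). The perpendicularity gives BD at right angles to HB, so BD runs at 178.1°; with |BD| = 15.3, D = (2.609, -2.640). BD ⟂ DG, so DG runs at 88.10°; with |DG| = 25.6, G = (3.458, 22.95). Then |PG| = |G − P| = 5.862.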